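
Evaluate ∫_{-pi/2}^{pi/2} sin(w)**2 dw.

Use the identity sin^2(w) = (1 - cos(2*w))/2.
An antiderivative is F(w) = w/2 - sin(2*w)/4.
Then F(pi/2) - F(-pi/2) = (pi/4) - (-pi/4) = pi/2.

pi/2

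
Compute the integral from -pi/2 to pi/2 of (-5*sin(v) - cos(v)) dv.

An antiderivative is F(v) = -sin(v) + 5*cos(v).
Then F(pi/2) - F(-pi/2) = (-1) - (1) = -2.

-2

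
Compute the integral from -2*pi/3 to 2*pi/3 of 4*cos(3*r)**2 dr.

8*pi/3

Use the identity cos^2(3*r) = (1 + cos(6*r))/2.
An antiderivative is F(r) = 2*r + sin(6*r)/3.
Then F(2*pi/3) - F(-2*pi/3) = (4*pi/3) - (-4*pi/3) = 8*pi/3.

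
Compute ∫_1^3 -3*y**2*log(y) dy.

Integrate by parts once (u = ln y, dv = -3*y**2 dy).
An antiderivative is F(y) = -y**3*(3*log(y) - 1)/3.
Then F(3) - F(1) = (9 - 27*log(3)) - (1/3) = 26/3 - 27*log(3).

26/3 - 27*log(3)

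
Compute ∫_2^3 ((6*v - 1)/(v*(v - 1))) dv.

Factor the denominator: v**2 - v = v(v - 1).
Partial fractions: (6*v - 1)/(v*(v - 1)) = 1/v + 5/(v - 1).
An antiderivative is F(v) = log(v) + 5*log(v - 1).
Then F(3) - F(2) = (log(96)) - (log(2)) = log(48).

log(48)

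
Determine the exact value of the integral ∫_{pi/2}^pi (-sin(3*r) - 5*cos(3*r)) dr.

-2

An antiderivative is F(r) = -5*sin(3*r)/3 + cos(3*r)/3.
Then F(pi) - F(pi/2) = (-1/3) - (5/3) = -2.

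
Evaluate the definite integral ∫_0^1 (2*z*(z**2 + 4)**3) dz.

Let u = z**2 + 4, so du = 2*z dz. When z = 0, u = 4; when z = 1, u = 5.
The integral becomes ∫ u**3 du from 4 to 5, with antiderivative u**4/4.
Back in z: F(z) = (z**2 + 4)**4/4.
Then F(1) - F(0) = (625/4) - (64) = 369/4.

369/4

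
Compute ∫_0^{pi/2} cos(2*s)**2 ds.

pi/4

Use the identity cos^2(2*s) = (1 + cos(4*s))/2.
An antiderivative is F(s) = s/2 + sin(4*s)/8.
Then F(pi/2) - F(0) = (pi/4) - (0) = pi/4.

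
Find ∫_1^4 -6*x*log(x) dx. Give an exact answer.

Integrate by parts once (u = ln x, dv = -6*x dx).
An antiderivative is F(x) = -3*x**2*(2*log(x) - 1)/2.
Then F(4) - F(1) = (24 - 96*log(2)) - (3/2) = 45/2 - 96*log(2).

45/2 - 96*log(2)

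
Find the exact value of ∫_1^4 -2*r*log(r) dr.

15/2 - 32*log(2)

Integrate by parts once (u = ln r, dv = -2*r dr).
An antiderivative is F(r) = -r**2*(2*log(r) - 1)/2.
Then F(4) - F(1) = (8 - 32*log(2)) - (1/2) = 15/2 - 32*log(2).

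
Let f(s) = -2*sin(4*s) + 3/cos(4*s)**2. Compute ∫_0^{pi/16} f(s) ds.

1/4 + sqrt(2)/4

An antiderivative is F(s) = cos(4*s)/2 + 3*tan(4*s)/4.
Then F(pi/16) - F(0) = (sqrt(2)/4 + 3/4) - (1/2) = 1/4 + sqrt(2)/4.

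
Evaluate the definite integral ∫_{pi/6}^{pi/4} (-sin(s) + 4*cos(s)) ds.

-2 - sqrt(3)/2 + 5*sqrt(2)/2

An antiderivative is F(s) = 4*sin(s) + cos(s).
Then F(pi/4) - F(pi/6) = (5*sqrt(2)/2) - (sqrt(3)/2 + 2) = -2 - sqrt(3)/2 + 5*sqrt(2)/2.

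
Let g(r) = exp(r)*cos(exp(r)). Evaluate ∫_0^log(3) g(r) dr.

Let u = exp(r), so du = exp(r) dr. When r = 0, u = 1; when r = log(3), u = 3.
The integral becomes ∫ cos(u) du from 1 to 3, with antiderivative sin(u).
Back in r: F(r) = sin(exp(r)).
Then F(log(3)) - F(0) = (sin(3)) - (sin(1)) = -sin(1) + sin(3).

-sin(1) + sin(3)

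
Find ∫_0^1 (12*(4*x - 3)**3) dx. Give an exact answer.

Let u = 4*x - 3, so du = 4 dx. When x = 0, u = -3; when x = 1, u = 1.
The integral becomes 3·∫ u**3 du from -3 to 1, with antiderivative 3*u**4/4.
Back in x: F(x) = 3*(4*x - 3)**4/4.
Then F(1) - F(0) = (3/4) - (243/4) = -60.

-60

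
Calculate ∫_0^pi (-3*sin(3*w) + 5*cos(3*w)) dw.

-2

An antiderivative is F(w) = 5*sin(3*w)/3 + cos(3*w).
Then F(pi) - F(0) = (-1) - (1) = -2.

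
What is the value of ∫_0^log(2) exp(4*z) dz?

15/4

Let u = exp(z), so du = exp(z) dz. When z = 0, u = 1; when z = log(2), u = 2.
The integral becomes ∫ u**3 du from 1 to 2, with antiderivative u**4/4.
Back in z: F(z) = exp(4*z)/4.
Then F(log(2)) - F(0) = (4) - (1/4) = 15/4.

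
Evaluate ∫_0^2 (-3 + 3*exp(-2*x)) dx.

An antiderivative is F(x) = -3*x - 3*exp(-2*x)/2.
Then F(2) - F(0) = (-6 - 3*exp(-4)/2) - (-3/2) = -9/2 - 3*exp(-4)/2.

-9/2 - 3*exp(-4)/2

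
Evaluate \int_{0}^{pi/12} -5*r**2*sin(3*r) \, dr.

-5*sqrt(2)/27 - 5*sqrt(2)*pi/108 + 5*sqrt(2)*pi**2/864 + 10/27

Integrate by parts twice (u = r^2, dv = -5*sin(3*r) dr).
An antiderivative is F(r) = 5*r**2*cos(3*r)/3 - 10*r*sin(3*r)/9 - 10*cos(3*r)/27.
Then F(pi/12) - F(0) = (5*sqrt(2)*(-32 - 8*pi + pi**2)/864) - (-10/27) = -5*sqrt(2)/27 - 5*sqrt(2)*pi/108 + 5*sqrt(2)*pi**2/864 + 10/27.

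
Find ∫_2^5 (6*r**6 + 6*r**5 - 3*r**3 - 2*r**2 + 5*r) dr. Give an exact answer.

By the power rule, an antiderivative is F(r) = 6*r**7/7 + r**6 - 3*r**4/4 - 2*r**3/3 + 5*r**2/2.
Then F(5) - F(2) = (6896375/84) - (3494/21) = 2294133/28.

2294133/28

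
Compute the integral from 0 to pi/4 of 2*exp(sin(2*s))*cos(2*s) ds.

-1 + E

Let u = sin(2*s), so du = 2*cos(2*s) ds. When s = 0, u = 0; when s = pi/4, u = 1.
The integral becomes ∫ exp(u) du from 0 to 1, with antiderivative exp(u).
Back in s: F(s) = exp(sin(2*s)).
Then F(pi/4) - F(0) = (E) - (1) = -1 + E.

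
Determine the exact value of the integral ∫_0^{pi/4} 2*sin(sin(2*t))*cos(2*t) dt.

Let u = sin(2*t), so du = 2*cos(2*t) dt. When t = 0, u = 0; when t = pi/4, u = 1.
The integral becomes ∫ sin(u) du from 0 to 1, with antiderivative -cos(u).
Back in t: F(t) = -cos(sin(2*t)).
Then F(pi/4) - F(0) = (-cos(1)) - (-1) = 1 - cos(1).

1 - cos(1)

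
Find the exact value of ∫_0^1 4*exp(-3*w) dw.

An antiderivative is F(w) = -4*exp(-3*w)/3.
Then F(1) - F(0) = (-4*exp(-3)/3) - (-4/3) = 4/3 - 4*exp(-3)/3.

4/3 - 4*exp(-3)/3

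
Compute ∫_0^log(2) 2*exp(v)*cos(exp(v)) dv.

Let u = exp(v), so du = exp(v) dv. When v = 0, u = 1; when v = log(2), u = 2.
The integral becomes 2·∫ cos(u) du from 1 to 2, with antiderivative 2*sin(u).
Back in v: F(v) = 2*sin(exp(v)).
Then F(log(2)) - F(0) = (2*sin(2)) - (2*sin(1)) = -2*sin(1) + 2*sin(2).

-2*sin(1) + 2*sin(2)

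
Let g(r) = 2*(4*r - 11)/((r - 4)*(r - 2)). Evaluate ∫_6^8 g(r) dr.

Factor the denominator: r**2 - 6*r + 8 = (r - 2)(r - 4).
Partial fractions: 2*(4*r - 11)/((r - 4)*(r - 2)) = 3/(r - 2) + 5/(r - 4).
An antiderivative is F(r) = 5*log(r - 4) + 3*log(r - 2).
Then F(8) - F(6) = (3*log(3) + 13*log(2)) - (11*log(2)) = 2*log(2) + 3*log(3).

2*log(2) + 3*log(3)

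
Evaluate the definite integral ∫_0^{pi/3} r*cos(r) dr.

Integrate by parts once (u = r, dv = cos(r) dr).
An antiderivative is F(r) = r*sin(r) + cos(r).
Then F(pi/3) - F(0) = (1/2 + sqrt(3)*pi/6) - (1) = -1/2 + sqrt(3)*pi/6.

-1/2 + sqrt(3)*pi/6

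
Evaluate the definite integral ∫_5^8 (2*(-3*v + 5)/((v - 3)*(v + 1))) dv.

Factor the denominator: v**2 - 2*v - 3 = (v + 1)(v - 3).
Partial fractions: 2*(-3*v + 5)/((v - 3)*(v + 1)) = -4/(v + 1) - 2/(v - 3).
An antiderivative is F(v) = -2*log(v - 3) - 4*log(v + 1).
Then F(8) - F(5) = (-8*log(3) - 2*log(5)) - (-4*log(3) - 6*log(2)) = -4*log(3) - 2*log(5) + 6*log(2).

-4*log(3) - 2*log(5) + 6*log(2)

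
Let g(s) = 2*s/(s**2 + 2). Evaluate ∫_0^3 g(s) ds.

Let u = s**2 + 2, so du = 2*s ds. When s = 0, u = 2; when s = 3, u = 11.
The integral becomes ∫ 1/u du from 2 to 11, with antiderivative log(u).
Back in s: F(s) = log(s**2 + 2).
Then F(3) - F(0) = (log(11)) - (log(2)) = log(11/2).

log(11/2)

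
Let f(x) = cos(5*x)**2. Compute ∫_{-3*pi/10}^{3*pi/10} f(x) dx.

Use the identity cos^2(5*x) = (1 + cos(10*x))/2.
An antiderivative is F(x) = x/2 + sin(10*x)/20.
Then F(3*pi/10) - F(-3*pi/10) = (3*pi/20) - (-3*pi/20) = 3*pi/10.

3*pi/10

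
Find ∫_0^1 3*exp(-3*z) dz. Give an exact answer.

An antiderivative is F(z) = -exp(-3*z).
Then F(1) - F(0) = (-exp(-3)) - (-1) = 1 - exp(-3).

1 - exp(-3)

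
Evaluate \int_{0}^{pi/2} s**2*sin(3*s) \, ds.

Integrate by parts twice (u = s^2, dv = sin(3*s) ds).
An antiderivative is F(s) = -s**2*cos(3*s)/3 + 2*s*sin(3*s)/9 + 2*cos(3*s)/27.
Then F(pi/2) - F(0) = (-pi/9) - (2/27) = -pi/9 - 2/27.

-pi/9 - 2/27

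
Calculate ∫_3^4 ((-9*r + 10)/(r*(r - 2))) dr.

-14*log(2) + 5*log(3)

Factor the denominator: r**2 - 2*r = r(r - 2).
Partial fractions: (-9*r + 10)/(r*(r - 2)) = -5/r - 4/(r - 2).
An antiderivative is F(r) = -5*log(r) - 4*log(r - 2).
Then F(4) - F(3) = (-14*log(2)) - (-5*log(3)) = -14*log(2) + 5*log(3).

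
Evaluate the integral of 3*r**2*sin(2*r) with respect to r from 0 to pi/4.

-3/4 + 3*pi/8

Integrate by parts twice (u = r^2, dv = 3*sin(2*r) dr).
An antiderivative is F(r) = -3*r**2*cos(2*r)/2 + 3*r*sin(2*r)/2 + 3*cos(2*r)/4.
Then F(pi/4) - F(0) = (3*pi/8) - (3/4) = -3/4 + 3*pi/8.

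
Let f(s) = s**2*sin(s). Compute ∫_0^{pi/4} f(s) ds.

-2 - sqrt(2)*pi**2/32 + sqrt(2)*pi/4 + sqrt(2)

Integrate by parts twice (u = s^2, dv = sin(s) ds).
An antiderivative is F(s) = -s**2*cos(s) + 2*s*sin(s) + 2*cos(s).
Then F(pi/4) - F(0) = (sqrt(2)*(-pi**2 + 8*pi + 32)/32) - (2) = -2 - sqrt(2)*pi**2/32 + sqrt(2)*pi/4 + sqrt(2).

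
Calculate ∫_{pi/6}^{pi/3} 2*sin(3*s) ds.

2/3

An antiderivative is F(s) = -2*cos(3*s)/3.
Then F(pi/3) - F(pi/6) = (2/3) - (0) = 2/3.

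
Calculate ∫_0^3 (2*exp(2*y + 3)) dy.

-exp(3) + exp(9)

Let u = 2*y + 3, so du = 2 dy. When y = 0, u = 3; when y = 3, u = 9.
The integral becomes ∫ exp(u) du from 3 to 9, with antiderivative exp(u).
Back in y: F(y) = exp(2*y + 3).
Then F(3) - F(0) = (exp(9)) - (exp(3)) = -exp(3) + exp(9).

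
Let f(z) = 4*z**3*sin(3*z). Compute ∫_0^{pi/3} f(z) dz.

Integrate by parts 3 times (u = z^3, dv = 4*sin(3*z) dz).
An antiderivative is F(z) = -4*z**3*cos(3*z)/3 + 4*z**2*sin(3*z)/3 + 8*z*cos(3*z)/9 - 8*sin(3*z)/27.
Then F(pi/3) - F(0) = (4*pi*(-6 + pi**2)/81) - (0) = 4*pi*(-6 + pi**2)/81.

4*pi*(-6 + pi**2)/81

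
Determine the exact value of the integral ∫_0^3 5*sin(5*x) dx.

Let u = 5*x, so du = 5 dx. When x = 0, u = 0; when x = 3, u = 15.
The integral becomes ∫ sin(u) du from 0 to 15, with antiderivative -cos(u).
Back in x: F(x) = -cos(5*x).
Then F(3) - F(0) = (-cos(15)) - (-1) = 1 - cos(15).

1 - cos(15)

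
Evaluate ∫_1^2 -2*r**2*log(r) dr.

14/9 - 16*log(2)/3

Integrate by parts once (u = ln r, dv = -2*r**2 dr).
An antiderivative is F(r) = -2*r**3*(3*log(r) - 1)/9.
Then F(2) - F(1) = (16/9 - 16*log(2)/3) - (2/9) = 14/9 - 16*log(2)/3.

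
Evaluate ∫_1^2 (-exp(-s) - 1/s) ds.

An antiderivative is F(s) = -log(s) + exp(-s).
Then F(2) - F(1) = (-log(2) + exp(-2)) - (exp(-1)) = -log(2) - exp(-1) + exp(-2).

-log(2) - exp(-1) + exp(-2)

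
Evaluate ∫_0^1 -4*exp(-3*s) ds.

-4/3 + 4*exp(-3)/3

An antiderivative is F(s) = 4*exp(-3*s)/3.
Then F(1) - F(0) = (4*exp(-3)/3) - (4/3) = -4/3 + 4*exp(-3)/3.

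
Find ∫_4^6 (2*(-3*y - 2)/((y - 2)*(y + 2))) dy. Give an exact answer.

-8*log(2) + 2*log(3)

Factor the denominator: y**2 - 4 = (y + 2)(y - 2).
Partial fractions: 2*(-3*y - 2)/((y - 2)*(y + 2)) = -2/(y + 2) - 4/(y - 2).
An antiderivative is F(y) = -4*log(y - 2) - 2*log(y + 2).
Then F(6) - F(4) = (-14*log(2)) - (-6*log(2) - 2*log(3)) = -8*log(2) + 2*log(3).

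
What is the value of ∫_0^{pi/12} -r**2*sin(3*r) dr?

Integrate by parts twice (u = r^2, dv = -sin(3*r) dr).
An antiderivative is F(r) = r**2*cos(3*r)/3 - 2*r*sin(3*r)/9 - 2*cos(3*r)/27.
Then F(pi/12) - F(0) = (sqrt(2)*(-32 - 8*pi + pi**2)/864) - (-2/27) = -sqrt(2)/27 - sqrt(2)*pi/108 + sqrt(2)*pi**2/864 + 2/27.

-sqrt(2)/27 - sqrt(2)*pi/108 + sqrt(2)*pi**2/864 + 2/27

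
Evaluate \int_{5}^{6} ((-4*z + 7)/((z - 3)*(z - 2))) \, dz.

-6*log(3) + 7*log(2)

Factor the denominator: z**2 - 5*z + 6 = (z - 2)(z - 3).
Partial fractions: (-4*z + 7)/((z - 3)*(z - 2)) = 1/(z - 2) - 5/(z - 3).
An antiderivative is F(z) = -5*log(z - 3) + log(z - 2).
Then F(6) - F(5) = (-5*log(3) + 2*log(2)) - (log(3/32)) = -6*log(3) + 7*log(2).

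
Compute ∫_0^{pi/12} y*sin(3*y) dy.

sqrt(2)*(4 - pi)/72

Integrate by parts once (u = y, dv = sin(3*y) dy).
An antiderivative is F(y) = -y*cos(3*y)/3 + sin(3*y)/9.
Then F(pi/12) - F(0) = (sqrt(2)*(4 - pi)/72) - (0) = sqrt(2)*(4 - pi)/72.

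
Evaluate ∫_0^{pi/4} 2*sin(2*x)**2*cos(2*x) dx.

Let u = sin(2*x), so du = 2*cos(2*x) dx. When x = 0, u = 0; when x = pi/4, u = 1.
The integral becomes ∫ u**2 du from 0 to 1, with antiderivative u**3/3.
Back in x: F(x) = sin(2*x)**3/3.
Then F(pi/4) - F(0) = (1/3) - (0) = 1/3.

1/3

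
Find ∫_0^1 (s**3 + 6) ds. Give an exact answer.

25/4

By the power rule, an antiderivative is F(s) = s**4/4 + 6*s.
Then F(1) - F(0) = (25/4) - (0) = 25/4.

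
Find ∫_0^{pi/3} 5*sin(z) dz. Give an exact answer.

An antiderivative is F(z) = -5*cos(z).
Then F(pi/3) - F(0) = (-5/2) - (-5) = 5/2.

5/2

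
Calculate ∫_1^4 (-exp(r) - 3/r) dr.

-exp(4) - log(64) + exp(1)

An antiderivative is F(r) = -exp(r) - 3*log(r).
Then F(4) - F(1) = (-exp(4) - log(64)) - (-exp(1)) = -exp(4) - log(64) + exp(1).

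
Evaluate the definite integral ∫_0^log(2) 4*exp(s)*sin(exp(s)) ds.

-4*cos(2) + 4*cos(1)

Let u = exp(s), so du = exp(s) ds. When s = 0, u = 1; when s = log(2), u = 2.
The integral becomes 4·∫ sin(u) du from 1 to 2, with antiderivative -4*cos(u).
Back in s: F(s) = -4*cos(exp(s)).
Then F(log(2)) - F(0) = (-4*cos(2)) - (-4*cos(1)) = -4*cos(2) + 4*cos(1).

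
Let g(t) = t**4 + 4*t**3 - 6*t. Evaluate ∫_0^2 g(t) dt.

52/5

By the power rule, an antiderivative is F(t) = t**5/5 + t**4 - 3*t**2.
Then F(2) - F(0) = (52/5) - (0) = 52/5.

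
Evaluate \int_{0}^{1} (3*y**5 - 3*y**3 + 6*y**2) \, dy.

7/4

By the power rule, an antiderivative is F(y) = y**6/2 - 3*y**4/4 + 2*y**3.
Then F(1) - F(0) = (7/4) - (0) = 7/4.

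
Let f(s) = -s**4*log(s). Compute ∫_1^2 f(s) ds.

31/25 - 32*log(2)/5

Integrate by parts once (u = ln s, dv = -s**4 ds).
An antiderivative is F(s) = -s**5*(5*log(s) - 1)/25.
Then F(2) - F(1) = (32/25 - 32*log(2)/5) - (1/25) = 31/25 - 32*log(2)/5.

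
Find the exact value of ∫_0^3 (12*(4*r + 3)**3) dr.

Let u = 4*r + 3, so du = 4 dr. When r = 0, u = 3; when r = 3, u = 15.
The integral becomes 3·∫ u**3 du from 3 to 15, with antiderivative 3*u**4/4.
Back in r: F(r) = 3*(4*r + 3)**4/4.
Then F(3) - F(0) = (151875/4) - (243/4) = 37908.

37908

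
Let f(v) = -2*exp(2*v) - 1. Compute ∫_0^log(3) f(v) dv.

-8 - log(3)

An antiderivative is F(v) = -exp(2*v) - v.
Then F(log(3)) - F(0) = (-9 - log(3)) - (-1) = -8 - log(3).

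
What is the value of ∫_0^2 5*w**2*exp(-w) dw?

Integrate by parts twice (u = w^2, dv = 5*exp(-w) dw).
An antiderivative is F(w) = (-5*w**2 - 10*w - 10)*exp(-w).
Then F(2) - F(0) = (-50*exp(-2)) - (-10) = 10 - 50*exp(-2).

10 - 50*exp(-2)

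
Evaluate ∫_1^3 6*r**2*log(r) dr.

-52/3 + 54*log(3)

Integrate by parts once (u = ln r, dv = 6*r**2 dr).
An antiderivative is F(r) = 2*r**3*(3*log(r) - 1)/3.
Then F(3) - F(1) = (-18 + 54*log(3)) - (-2/3) = -52/3 + 54*log(3).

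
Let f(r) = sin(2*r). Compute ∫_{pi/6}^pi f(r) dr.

-1/4

An antiderivative is F(r) = -cos(2*r)/2.
Then F(pi) - F(pi/6) = (-1/2) - (-1/4) = -1/4.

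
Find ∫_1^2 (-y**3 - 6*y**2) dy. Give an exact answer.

By the power rule, an antiderivative is F(y) = -y**4/4 - 2*y**3.
Then F(2) - F(1) = (-20) - (-9/4) = -71/4.

-71/4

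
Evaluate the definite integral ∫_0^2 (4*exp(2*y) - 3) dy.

An antiderivative is F(y) = 2*exp(2*y) - 3*y.
Then F(2) - F(0) = (-6 + 2*exp(4)) - (2) = -8 + 2*exp(4).

-8 + 2*exp(4)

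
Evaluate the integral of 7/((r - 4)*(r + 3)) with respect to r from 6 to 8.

Factor the denominator: r**2 - r - 12 = (r + 3)(r - 4).
Partial fractions: 7/((r - 4)*(r + 3)) = -1/(r + 3) + 1/(r - 4).
An antiderivative is F(r) = log(r - 4) - log(r + 3).
Then F(8) - F(6) = (log(4/11)) - (log(2/9)) = log(18/11).

log(18/11)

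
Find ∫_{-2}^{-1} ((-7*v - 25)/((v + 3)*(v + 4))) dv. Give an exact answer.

-log(54)

Factor the denominator: v**2 + 7*v + 12 = (v + 4)(v + 3).
Partial fractions: (-7*v - 25)/((v + 3)*(v + 4)) = -3/(v + 4) - 4/(v + 3).
An antiderivative is F(v) = -4*log(v + 3) - 3*log(v + 4).
Then F(-1) - F(-2) = (-3*log(3) - 4*log(2)) - (-log(8)) = -log(54).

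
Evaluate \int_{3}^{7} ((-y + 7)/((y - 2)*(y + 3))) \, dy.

log(9/5)

Factor the denominator: y**2 + y - 6 = (y + 3)(y - 2).
Partial fractions: (-y + 7)/((y - 2)*(y + 3)) = -2/(y + 3) + 1/(y - 2).
An antiderivative is F(y) = log(y - 2) - 2*log(y + 3).
Then F(7) - F(3) = (-log(20)) - (-log(36)) = log(9/5).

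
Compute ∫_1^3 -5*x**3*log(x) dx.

Integrate by parts once (u = ln x, dv = -5*x**3 dx).
An antiderivative is F(x) = -5*x**4*(4*log(x) - 1)/16.
Then F(3) - F(1) = (405/16 - 405*log(3)/4) - (5/16) = 25 - 405*log(3)/4.

25 - 405*log(3)/4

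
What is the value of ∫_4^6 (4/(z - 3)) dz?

log(81)

An antiderivative is F(z) = 4*log(z - 3).
Then F(6) - F(4) = (log(81)) - (0) = log(81).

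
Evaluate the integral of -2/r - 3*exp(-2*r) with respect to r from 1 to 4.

-4*log(2) - 3*exp(-2)/2 + 3*exp(-8)/2

An antiderivative is F(r) = -2*log(r) + 3*exp(-2*r)/2.
Then F(4) - F(1) = (-4*log(2) + 3*exp(-8)/2) - (3*exp(-2)/2) = -4*log(2) - 3*exp(-2)/2 + 3*exp(-8)/2.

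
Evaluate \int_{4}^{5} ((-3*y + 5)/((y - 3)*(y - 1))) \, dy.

Factor the denominator: y**2 - 4*y + 3 = (y - 1)(y - 3).
Partial fractions: (-3*y + 5)/((y - 3)*(y - 1)) = -1/(y - 1) - 2/(y - 3).
An antiderivative is F(y) = -2*log(y - 3) - log(y - 1).
Then F(5) - F(4) = (-log(16)) - (-log(3)) = log(3/16).

log(3/16)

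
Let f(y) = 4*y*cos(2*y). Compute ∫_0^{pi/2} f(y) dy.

-2

Integrate by parts once (u = y, dv = 4*cos(2*y) dy).
An antiderivative is F(y) = 2*y*sin(2*y) + cos(2*y).
Then F(pi/2) - F(0) = (-1) - (1) = -2.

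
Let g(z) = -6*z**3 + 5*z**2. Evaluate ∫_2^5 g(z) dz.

-1437/2

By the power rule, an antiderivative is F(z) = -3*z**4/2 + 5*z**3/3.
Then F(5) - F(2) = (-4375/6) - (-32/3) = -1437/2.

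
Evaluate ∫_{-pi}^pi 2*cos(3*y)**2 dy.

2*pi

Use the identity cos^2(3*y) = (1 + cos(6*y))/2.
An antiderivative is F(y) = y + sin(6*y)/6.
Then F(pi) - F(-pi) = (pi) - (-pi) = 2*pi.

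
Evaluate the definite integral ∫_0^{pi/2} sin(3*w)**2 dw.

Use the identity sin^2(3*w) = (1 - cos(6*w))/2.
An antiderivative is F(w) = w/2 - sin(6*w)/12.
Then F(pi/2) - F(0) = (pi/4) - (0) = pi/4.

pi/4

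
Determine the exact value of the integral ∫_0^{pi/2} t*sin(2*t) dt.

Integrate by parts once (u = t, dv = sin(2*t) dt).
An antiderivative is F(t) = -t*cos(2*t)/2 + sin(2*t)/4.
Then F(pi/2) - F(0) = (pi/4) - (0) = pi/4.

pi/4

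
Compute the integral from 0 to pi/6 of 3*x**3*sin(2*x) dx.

Integrate by parts 3 times (u = x^3, dv = 3*sin(2*x) dx).
An antiderivative is F(x) = -3*x**3*cos(2*x)/2 + 9*x**2*sin(2*x)/4 + 9*x*cos(2*x)/4 - 9*sin(2*x)/8.
Then F(pi/6) - F(0) = (-9*sqrt(3)/16 - pi**3/288 + sqrt(3)*pi**2/32 + 3*pi/16) - (0) = -9*sqrt(3)/16 - pi**3/288 + sqrt(3)*pi**2/32 + 3*pi/16.

-9*sqrt(3)/16 - pi**3/288 + sqrt(3)*pi**2/32 + 3*pi/16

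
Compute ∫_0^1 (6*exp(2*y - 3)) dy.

Let u = 2*y - 3, so du = 2 dy. When y = 0, u = -3; when y = 1, u = -1.
The integral becomes 3·∫ exp(u) du from -3 to -1, with antiderivative 3*exp(u).
Back in y: F(y) = 3*exp(2*y - 3).
Then F(1) - F(0) = (3*exp(-1)) - (3*exp(-3)) = -(3 - 3*exp(2))*exp(-3).

-(3 - 3*exp(2))*exp(-3)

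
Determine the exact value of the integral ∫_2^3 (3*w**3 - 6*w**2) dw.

43/4

By the power rule, an antiderivative is F(w) = 3*w**4/4 - 2*w**3.
Then F(3) - F(2) = (27/4) - (-4) = 43/4.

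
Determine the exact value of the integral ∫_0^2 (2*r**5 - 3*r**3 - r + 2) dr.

By the power rule, an antiderivative is F(r) = r**6/3 - 3*r**4/4 - r**2/2 + 2*r.
Then F(2) - F(0) = (34/3) - (0) = 34/3.

34/3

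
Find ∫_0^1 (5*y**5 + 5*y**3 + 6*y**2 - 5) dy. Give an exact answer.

-11/12

By the power rule, an antiderivative is F(y) = 5*y**6/6 + 5*y**4/4 + 2*y**3 - 5*y.
Then F(1) - F(0) = (-11/12) - (0) = -11/12.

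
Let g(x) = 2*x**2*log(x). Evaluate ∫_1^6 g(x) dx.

Integrate by parts once (u = ln x, dv = 2*x**2 dx).
An antiderivative is F(x) = 2*x**3*(3*log(x) - 1)/9.
Then F(6) - F(1) = (-48 + 144*log(2) + 144*log(3)) - (-2/9) = -430/9 + 144*log(2) + 144*log(3).

-430/9 + 144*log(2) + 144*log(3)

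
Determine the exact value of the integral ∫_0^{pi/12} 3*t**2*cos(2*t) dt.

Integrate by parts twice (u = t^2, dv = 3*cos(2*t) dt).
An antiderivative is F(t) = 3*t**2*sin(2*t)/2 + 3*t*cos(2*t)/2 - 3*sin(2*t)/4.
Then F(pi/12) - F(0) = (-3/8 + pi**2/192 + sqrt(3)*pi/16) - (0) = -3/8 + pi**2/192 + sqrt(3)*pi/16.

-3/8 + pi**2/192 + sqrt(3)*pi/16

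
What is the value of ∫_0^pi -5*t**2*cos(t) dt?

Integrate by parts twice (u = t^2, dv = -5*cos(t) dt).
An antiderivative is F(t) = -5*t**2*sin(t) - 10*t*cos(t) + 10*sin(t).
Then F(pi) - F(0) = (10*pi) - (0) = 10*pi.

10*pi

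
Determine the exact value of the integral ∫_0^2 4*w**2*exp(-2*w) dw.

1 - 13*exp(-4)

Integrate by parts twice (u = w^2, dv = 4*exp(-2*w) dw).
An antiderivative is F(w) = (-2*w**2 - 2*w - 1)*exp(-2*w).
Then F(2) - F(0) = (-13*exp(-4)) - (-1) = 1 - 13*exp(-4).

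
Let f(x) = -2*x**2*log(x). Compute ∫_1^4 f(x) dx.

14 - 256*log(2)/3

Integrate by parts once (u = ln x, dv = -2*x**2 dx).
An antiderivative is F(x) = -2*x**3*(3*log(x) - 1)/9.
Then F(4) - F(1) = (128/9 - 256*log(2)/3) - (2/9) = 14 - 256*log(2)/3.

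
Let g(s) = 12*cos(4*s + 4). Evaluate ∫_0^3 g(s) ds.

Let u = 4*s + 4, so du = 4 ds. When s = 0, u = 4; when s = 3, u = 16.
The integral becomes 3·∫ cos(u) du from 4 to 16, with antiderivative 3*sin(u).
Back in s: F(s) = 3*sin(4*s + 4).
Then F(3) - F(0) = (3*sin(16)) - (3*sin(4)) = 3*sin(16) - 3*sin(4).

3*sin(16) - 3*sin(4)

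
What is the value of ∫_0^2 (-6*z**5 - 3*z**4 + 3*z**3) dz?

-356/5

By the power rule, an antiderivative is F(z) = -z**6 - 3*z**5/5 + 3*z**4/4.
Then F(2) - F(0) = (-356/5) - (0) = -356/5.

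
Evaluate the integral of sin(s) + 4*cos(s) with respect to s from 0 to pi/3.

An antiderivative is F(s) = 4*sin(s) - cos(s).
Then F(pi/3) - F(0) = (-1/2 + 2*sqrt(3)) - (-1) = 1/2 + 2*sqrt(3).

1/2 + 2*sqrt(3)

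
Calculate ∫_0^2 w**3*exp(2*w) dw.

3/8 + 17*exp(4)/8

Integrate by parts 3 times (u = w^3, dv = exp(2*w) dw).
An antiderivative is F(w) = (4*w**3 - 6*w**2 + 6*w - 3)*exp(2*w)/8.
Then F(2) - F(0) = (17*exp(4)/8) - (-3/8) = 3/8 + 17*exp(4)/8.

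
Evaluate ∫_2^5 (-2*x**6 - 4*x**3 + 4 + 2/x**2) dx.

By the power rule, an antiderivative is F(x) = -2*x**7/7 - x**4 + 4*x - 2/x.
Then F(5) - F(2) = (-802439/35) - (-319/7) = -800844/35.

-800844/35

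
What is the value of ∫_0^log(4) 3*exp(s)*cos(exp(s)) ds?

Let u = exp(s), so du = exp(s) ds. When s = 0, u = 1; when s = log(4), u = 4.
The integral becomes 3·∫ cos(u) du from 1 to 4, with antiderivative 3*sin(u).
Back in s: F(s) = 3*sin(exp(s)).
Then F(log(4)) - F(0) = (3*sin(4)) - (3*sin(1)) = -3*sin(1) + 3*sin(4).

-3*sin(1) + 3*sin(4)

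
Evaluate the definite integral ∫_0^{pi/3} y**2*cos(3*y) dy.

-2*pi/27

Integrate by parts twice (u = y^2, dv = cos(3*y) dy).
An antiderivative is F(y) = y**2*sin(3*y)/3 + 2*y*cos(3*y)/9 - 2*sin(3*y)/27.
Then F(pi/3) - F(0) = (-2*pi/27) - (0) = -2*pi/27.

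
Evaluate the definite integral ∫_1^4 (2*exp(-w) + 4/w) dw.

-2*exp(-4) + 2*exp(-1) + 8*log(2)

An antiderivative is F(w) = 4*log(w) - 2*exp(-w).
Then F(4) - F(1) = (-2*exp(-4) + 8*log(2)) - (-2*exp(-1)) = -2*exp(-4) + 2*exp(-1) + 8*log(2).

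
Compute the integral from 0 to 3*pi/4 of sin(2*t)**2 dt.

3*pi/8

Use the identity sin^2(2*t) = (1 - cos(4*t))/2.
An antiderivative is F(t) = t/2 - sin(4*t)/8.
Then F(3*pi/4) - F(0) = (3*pi/8) - (0) = 3*pi/8.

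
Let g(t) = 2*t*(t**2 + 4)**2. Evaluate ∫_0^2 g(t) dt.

Let u = t**2 + 4, so du = 2*t dt. When t = 0, u = 4; when t = 2, u = 8.
The integral becomes ∫ u**2 du from 4 to 8, with antiderivative u**3/3.
Back in t: F(t) = (t**2 + 4)**3/3.
Then F(2) - F(0) = (512/3) - (64/3) = 448/3.

448/3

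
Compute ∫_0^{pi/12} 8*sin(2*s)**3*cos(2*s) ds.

1/16

Let u = sin(2*s), so du = 2*cos(2*s) ds. When s = 0, u = 0; when s = pi/12, u = 1/2.
The integral becomes 4·∫ u**3 du from 0 to 1/2, with antiderivative u**4.
Back in s: F(s) = sin(2*s)**4.
Then F(pi/12) - F(0) = (1/16) - (0) = 1/16.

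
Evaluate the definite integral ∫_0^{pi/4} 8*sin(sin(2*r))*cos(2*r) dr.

Let u = sin(2*r), so du = 2*cos(2*r) dr. When r = 0, u = 0; when r = pi/4, u = 1.
The integral becomes 4·∫ sin(u) du from 0 to 1, with antiderivative -4*cos(u).
Back in r: F(r) = -4*cos(sin(2*r)).
Then F(pi/4) - F(0) = (-4*cos(1)) - (-4) = 4 - 4*cos(1).

4 - 4*cos(1)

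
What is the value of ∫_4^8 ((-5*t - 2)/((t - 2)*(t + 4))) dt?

-5*log(3) + 3*log(2)

Factor the denominator: t**2 + 2*t - 8 = (t + 4)(t - 2).
Partial fractions: (-5*t - 2)/((t - 2)*(t + 4)) = -3/(t + 4) - 2/(t - 2).
An antiderivative is F(t) = -2*log(t - 2) - 3*log(t + 4).
Then F(8) - F(4) = (-8*log(2) - 5*log(3)) - (-11*log(2)) = -5*log(3) + 3*log(2).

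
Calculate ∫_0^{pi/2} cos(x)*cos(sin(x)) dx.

Let u = sin(x), so du = cos(x) dx. When x = 0, u = 0; when x = pi/2, u = 1.
The integral becomes ∫ cos(u) du from 0 to 1, with antiderivative sin(u).
Back in x: F(x) = sin(sin(x)).
Then F(pi/2) - F(0) = (sin(1)) - (0) = sin(1).

sin(1)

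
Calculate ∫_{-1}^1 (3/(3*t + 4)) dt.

log(7)

An antiderivative is F(t) = log(3*t + 4).
Then F(1) - F(-1) = (log(7)) - (0) = log(7).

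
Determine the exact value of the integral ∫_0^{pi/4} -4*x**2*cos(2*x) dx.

1 - pi**2/8

Integrate by parts twice (u = x^2, dv = -4*cos(2*x) dx).
An antiderivative is F(x) = -2*x**2*sin(2*x) - 2*x*cos(2*x) + sin(2*x).
Then F(pi/4) - F(0) = (1 - pi**2/8) - (0) = 1 - pi**2/8.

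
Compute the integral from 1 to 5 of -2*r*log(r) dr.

Integrate by parts once (u = ln r, dv = -2*r dr).
An antiderivative is F(r) = -r**2*(2*log(r) - 1)/2.
Then F(5) - F(1) = (25/2 - 25*log(5)) - (1/2) = 12 - 25*log(5).

12 - 25*log(5)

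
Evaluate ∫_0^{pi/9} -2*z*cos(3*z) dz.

-sqrt(3)*pi/27 + 1/9

Integrate by parts once (u = z, dv = -2*cos(3*z) dz).
An antiderivative is F(z) = -2*z*sin(3*z)/3 - 2*cos(3*z)/9.
Then F(pi/9) - F(0) = (-sqrt(3)*pi/27 - 1/9) - (-2/9) = -sqrt(3)*pi/27 + 1/9.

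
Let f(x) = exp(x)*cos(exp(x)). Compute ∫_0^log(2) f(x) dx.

-sin(1) + sin(2)

Let u = exp(x), so du = exp(x) dx. When x = 0, u = 1; when x = log(2), u = 2.
The integral becomes ∫ cos(u) du from 1 to 2, with antiderivative sin(u).
Back in x: F(x) = sin(exp(x)).
Then F(log(2)) - F(0) = (sin(2)) - (sin(1)) = -sin(1) + sin(2).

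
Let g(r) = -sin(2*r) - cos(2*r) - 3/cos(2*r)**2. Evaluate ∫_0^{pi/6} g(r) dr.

An antiderivative is F(r) = -sin(2*r)/2 + cos(2*r)/2 - 3*tan(2*r)/2.
Then F(pi/6) - F(0) = (1/4 - 7*sqrt(3)/4) - (1/2) = -7*sqrt(3)/4 - 1/4.

-7*sqrt(3)/4 - 1/4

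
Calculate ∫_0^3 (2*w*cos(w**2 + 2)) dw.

sin(11) - sin(2)

Let u = w**2 + 2, so du = 2*w dw. When w = 0, u = 2; when w = 3, u = 11.
The integral becomes ∫ cos(u) du from 2 to 11, with antiderivative sin(u).
Back in w: F(w) = sin(w**2 + 2).
Then F(3) - F(0) = (sin(11)) - (sin(2)) = sin(11) - sin(2).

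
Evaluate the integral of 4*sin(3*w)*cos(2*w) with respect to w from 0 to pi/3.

Use the identity sin(3*w)cos(2*w) = [sin(5*w) + sin(w)]/2.
An antiderivative is F(w) = -2*cos(w) - 2*cos(5*w)/5.
Then F(pi/3) - F(0) = (-6/5) - (-12/5) = 6/5.

6/5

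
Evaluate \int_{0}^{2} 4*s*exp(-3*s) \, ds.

Integrate by parts once (u = s, dv = 4*exp(-3*s) ds).
An antiderivative is F(s) = (-12*s - 4)*exp(-3*s)/9.
Then F(2) - F(0) = (-28*exp(-6)/9) - (-4/9) = 4/9 - 28*exp(-6)/9.

4/9 - 28*exp(-6)/9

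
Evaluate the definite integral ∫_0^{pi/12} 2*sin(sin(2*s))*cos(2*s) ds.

1 - cos(1/2)

Let u = sin(2*s), so du = 2*cos(2*s) ds. When s = 0, u = 0; when s = pi/12, u = 1/2.
The integral becomes ∫ sin(u) du from 0 to 1/2, with antiderivative -cos(u).
Back in s: F(s) = -cos(sin(2*s)).
Then F(pi/12) - F(0) = (-cos(1/2)) - (-1) = 1 - cos(1/2).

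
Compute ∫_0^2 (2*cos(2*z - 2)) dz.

2*sin(2)

Let u = 2*z - 2, so du = 2 dz. When z = 0, u = -2; when z = 2, u = 2.
The integral becomes ∫ cos(u) du from -2 to 2, with antiderivative sin(u).
Back in z: F(z) = sin(2*z - 2).
Then F(2) - F(0) = (sin(2)) - (-sin(2)) = 2*sin(2).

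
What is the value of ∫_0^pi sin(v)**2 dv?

pi/2

Use the identity sin^2(v) = (1 - cos(2*v))/2.
An antiderivative is F(v) = v/2 - sin(2*v)/4.
Then F(pi) - F(0) = (pi/2) - (0) = pi/2.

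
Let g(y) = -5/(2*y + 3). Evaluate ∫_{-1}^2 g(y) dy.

An antiderivative is F(y) = -5*log(2*y + 3)/2.
Then F(2) - F(-1) = (-5*log(7)/2) - (0) = -5*log(7)/2.

-5*log(7)/2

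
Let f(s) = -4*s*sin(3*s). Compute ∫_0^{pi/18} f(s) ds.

-2/9 + sqrt(3)*pi/27

Integrate by parts once (u = s, dv = -4*sin(3*s) ds).
An antiderivative is F(s) = 4*s*cos(3*s)/3 - 4*sin(3*s)/9.
Then F(pi/18) - F(0) = (-2/9 + sqrt(3)*pi/27) - (0) = -2/9 + sqrt(3)*pi/27.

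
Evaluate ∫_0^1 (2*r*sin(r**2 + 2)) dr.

cos(2) - cos(3)

Let u = r**2 + 2, so du = 2*r dr. When r = 0, u = 2; when r = 1, u = 3.
The integral becomes ∫ sin(u) du from 2 to 3, with antiderivative -cos(u).
Back in r: F(r) = -cos(r**2 + 2).
Then F(1) - F(0) = (-cos(3)) - (-cos(2)) = cos(2) - cos(3).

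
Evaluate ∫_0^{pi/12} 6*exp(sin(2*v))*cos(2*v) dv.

Let u = sin(2*v), so du = 2*cos(2*v) dv. When v = 0, u = 0; when v = pi/12, u = 1/2.
The integral becomes 3·∫ exp(u) du from 0 to 1/2, with antiderivative 3*exp(u).
Back in v: F(v) = 3*exp(sin(2*v)).
Then F(pi/12) - F(0) = (3*exp(1/2)) - (3) = -3 + 3*exp(1/2).

-3 + 3*exp(1/2)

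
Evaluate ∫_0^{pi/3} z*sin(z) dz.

Integrate by parts once (u = z, dv = sin(z) dz).
An antiderivative is F(z) = -z*cos(z) + sin(z).
Then F(pi/3) - F(0) = (-pi/6 + sqrt(3)/2) - (0) = -pi/6 + sqrt(3)/2.

-pi/6 + sqrt(3)/2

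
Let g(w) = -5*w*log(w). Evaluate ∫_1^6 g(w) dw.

Integrate by parts once (u = ln w, dv = -5*w dw).
An antiderivative is F(w) = -5*w**2*(2*log(w) - 1)/4.
Then F(6) - F(1) = (-90*log(3) - 90*log(2) + 45) - (5/4) = -90*log(3) - 90*log(2) + 175/4.

-90*log(3) - 90*log(2) + 175/4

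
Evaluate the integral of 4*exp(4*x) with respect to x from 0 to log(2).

Let u = exp(x), so du = exp(x) dx. When x = 0, u = 1; when x = log(2), u = 2.
The integral becomes 4·∫ u**3 du from 1 to 2, with antiderivative u**4.
Back in x: F(x) = exp(4*x).
Then F(log(2)) - F(0) = (16) - (1) = 15.

15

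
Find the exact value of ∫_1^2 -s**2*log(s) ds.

7/9 - 8*log(2)/3

Integrate by parts once (u = ln s, dv = -s**2 ds).
An antiderivative is F(s) = -s**3*(3*log(s) - 1)/9.
Then F(2) - F(1) = (8/9 - 8*log(2)/3) - (1/9) = 7/9 - 8*log(2)/3.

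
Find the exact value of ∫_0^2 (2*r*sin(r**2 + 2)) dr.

-cos(6) + cos(2)

Let u = r**2 + 2, so du = 2*r dr. When r = 0, u = 2; when r = 2, u = 6.
The integral becomes ∫ sin(u) du from 2 to 6, with antiderivative -cos(u).
Back in r: F(r) = -cos(r**2 + 2).
Then F(2) - F(0) = (-cos(6)) - (-cos(2)) = -cos(6) + cos(2).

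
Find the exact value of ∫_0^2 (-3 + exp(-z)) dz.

An antiderivative is F(z) = -3*z - exp(-z).
Then F(2) - F(0) = (-6 - exp(-2)) - (-1) = -5 - exp(-2).

-5 - exp(-2)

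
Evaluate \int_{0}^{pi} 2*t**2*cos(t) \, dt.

-4*pi

Integrate by parts twice (u = t^2, dv = 2*cos(t) dt).
An antiderivative is F(t) = 2*t**2*sin(t) + 4*t*cos(t) - 4*sin(t).
Then F(pi) - F(0) = (-4*pi) - (0) = -4*pi.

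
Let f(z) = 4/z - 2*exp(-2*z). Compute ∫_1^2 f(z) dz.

An antiderivative is F(z) = 4*log(z) + exp(-2*z).
Then F(2) - F(1) = (exp(-4) + 4*log(2)) - (exp(-2)) = -exp(-2) + exp(-4) + 4*log(2).

-exp(-2) + exp(-4) + 4*log(2)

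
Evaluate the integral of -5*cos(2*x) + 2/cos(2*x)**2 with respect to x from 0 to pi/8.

An antiderivative is F(x) = -5*sin(2*x)/2 + tan(2*x).
Then F(pi/8) - F(0) = (1 - 5*sqrt(2)/4) - (0) = 1 - 5*sqrt(2)/4.

1 - 5*sqrt(2)/4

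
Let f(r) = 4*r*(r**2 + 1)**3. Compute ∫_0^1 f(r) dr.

15/2

Let u = r**2 + 1, so du = 2*r dr. When r = 0, u = 1; when r = 1, u = 2.
The integral becomes 2·∫ u**3 du from 1 to 2, with antiderivative u**4/2.
Back in r: F(r) = (r**2 + 1)**4/2.
Then F(1) - F(0) = (8) - (1/2) = 15/2.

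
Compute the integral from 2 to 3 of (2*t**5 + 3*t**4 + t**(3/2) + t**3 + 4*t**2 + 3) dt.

-8*sqrt(2)/5 + 18*sqrt(3)/5 + 7857/20

By the power rule, an antiderivative is F(t) = t**6/3 + 2*t**(5/2)/5 + 3*t**5/5 + t**4/4 + 4*t**3/3 + 3*t.
Then F(3) - F(2) = (18*sqrt(3)/5 + 9081/20) - (8*sqrt(2)/5 + 306/5) = -8*sqrt(2)/5 + 18*sqrt(3)/5 + 7857/20.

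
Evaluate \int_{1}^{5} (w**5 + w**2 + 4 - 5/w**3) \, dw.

39884/15

By the power rule, an antiderivative is F(w) = w**6/6 + w**3/3 + 4*w + 5/(2*w**2).
Then F(5) - F(1) = (39989/15) - (7) = 39884/15.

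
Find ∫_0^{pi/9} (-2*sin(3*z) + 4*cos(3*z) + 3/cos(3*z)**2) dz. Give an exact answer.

-1/3 + 5*sqrt(3)/3

An antiderivative is F(z) = 4*sin(3*z)/3 + 2*cos(3*z)/3 + tan(3*z).
Then F(pi/9) - F(0) = (1/3 + 5*sqrt(3)/3) - (2/3) = -1/3 + 5*sqrt(3)/3.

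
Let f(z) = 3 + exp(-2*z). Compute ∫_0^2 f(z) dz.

An antiderivative is F(z) = 3*z - exp(-2*z)/2.
Then F(2) - F(0) = (6 - exp(-4)/2) - (-1/2) = 13/2 - exp(-4)/2.

13/2 - exp(-4)/2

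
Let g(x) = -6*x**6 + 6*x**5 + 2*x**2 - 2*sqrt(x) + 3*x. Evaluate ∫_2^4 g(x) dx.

By the power rule, an antiderivative is F(x) = -6*x**7/7 + x**6 - 4*x**(3/2)/3 + 2*x**3/3 + 3*x**2/2.
Then F(4) - F(2) = (-69240/7) - (-722/21 - 8*sqrt(2)/3) = -206998/21 + 8*sqrt(2)/3.

-206998/21 + 8*sqrt(2)/3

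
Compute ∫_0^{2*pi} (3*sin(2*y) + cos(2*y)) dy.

0

An antiderivative is F(y) = sin(2*y)/2 - 3*cos(2*y)/2.
Then F(2*pi) - F(0) = (-3/2) - (-3/2) = 0.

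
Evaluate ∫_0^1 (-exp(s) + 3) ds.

4 - E

An antiderivative is F(s) = 3*s - exp(s).
Then F(1) - F(0) = (3 - E) - (-1) = 4 - E.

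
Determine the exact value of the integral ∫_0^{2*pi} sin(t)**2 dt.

Use the identity sin^2(t) = (1 - cos(2*t))/2.
An antiderivative is F(t) = t/2 - sin(2*t)/4.
Then F(2*pi) - F(0) = (pi) - (0) = pi.

pi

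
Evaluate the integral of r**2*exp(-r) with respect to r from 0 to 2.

Integrate by parts twice (u = r^2, dv = exp(-r) dr).
An antiderivative is F(r) = (-r**2 - 2*r - 2)*exp(-r).
Then F(2) - F(0) = (-10*exp(-2)) - (-2) = 2 - 10*exp(-2).

2 - 10*exp(-2)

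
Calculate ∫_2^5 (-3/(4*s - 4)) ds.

An antiderivative is F(s) = -3*log(4*s - 4)/4.
Then F(5) - F(2) = (-log(8)) - (-3*log(2)/2) = -3*log(2)/2.

-3*log(2)/2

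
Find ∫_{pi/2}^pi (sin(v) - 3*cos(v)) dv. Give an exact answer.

An antiderivative is F(v) = -3*sin(v) - cos(v).
Then F(pi) - F(pi/2) = (1) - (-3) = 4.

4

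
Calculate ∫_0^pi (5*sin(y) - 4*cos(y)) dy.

An antiderivative is F(y) = -4*sin(y) - 5*cos(y).
Then F(pi) - F(0) = (5) - (-5) = 10.

10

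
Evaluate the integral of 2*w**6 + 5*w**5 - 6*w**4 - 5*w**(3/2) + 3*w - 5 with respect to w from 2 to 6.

By the power rule, an antiderivative is F(w) = 2*w**7/7 + 5*w**6/6 - 2*w**(5/2) - 6*w**5/5 + 3*w**2/2 - 5*w.
Then F(6) - F(2) = (3834408/35 - 72*sqrt(6)) - (4988/105 - 8*sqrt(2)) = -72*sqrt(6) + 8*sqrt(2) + 11498236/105.

-72*sqrt(6) + 8*sqrt(2) + 11498236/105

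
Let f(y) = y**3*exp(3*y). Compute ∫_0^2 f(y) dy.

Integrate by parts 3 times (u = y^3, dv = exp(3*y) dy).
An antiderivative is F(y) = (9*y**3 - 9*y**2 + 6*y - 2)*exp(3*y)/27.
Then F(2) - F(0) = (46*exp(6)/27) - (-2/27) = 2/27 + 46*exp(6)/27.

2/27 + 46*exp(6)/27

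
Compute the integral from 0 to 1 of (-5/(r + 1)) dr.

-log(32)

An antiderivative is F(r) = -5*log(r + 1).
Then F(1) - F(0) = (-log(32)) - (0) = -log(32).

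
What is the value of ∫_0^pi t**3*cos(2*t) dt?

Integrate by parts 3 times (u = t^3, dv = cos(2*t) dt).
An antiderivative is F(t) = t**3*sin(2*t)/2 + 3*t**2*cos(2*t)/4 - 3*t*sin(2*t)/4 - 3*cos(2*t)/8.
Then F(pi) - F(0) = (-3/8 + 3*pi**2/4) - (-3/8) = 3*pi**2/4.

3*pi**2/4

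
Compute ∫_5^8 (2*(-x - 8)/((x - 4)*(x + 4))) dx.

Factor the denominator: x**2 - 16 = (x + 4)(x - 4).
Partial fractions: 2*(-x - 8)/((x - 4)*(x + 4)) = 1/(x + 4) - 3/(x - 4).
An antiderivative is F(x) = -3*log(x - 4) + log(x + 4).
Then F(8) - F(5) = (log(3/16)) - (log(9)) = -log(48).

-log(48)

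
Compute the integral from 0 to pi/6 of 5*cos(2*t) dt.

5*sqrt(3)/4

An antiderivative is F(t) = 5*sin(2*t)/2.
Then F(pi/6) - F(0) = (5*sqrt(3)/4) - (0) = 5*sqrt(3)/4.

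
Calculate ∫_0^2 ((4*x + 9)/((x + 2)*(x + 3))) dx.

-3*log(3) + log(2) + 3*log(5)

Factor the denominator: x**2 + 5*x + 6 = (x + 3)(x + 2).
Partial fractions: (4*x + 9)/((x + 2)*(x + 3)) = 3/(x + 3) + 1/(x + 2).
An antiderivative is F(x) = log(x + 2) + 3*log(x + 3).
Then F(2) - F(0) = (2*log(2) + 3*log(5)) - (log(54)) = -3*log(3) + log(2) + 3*log(5).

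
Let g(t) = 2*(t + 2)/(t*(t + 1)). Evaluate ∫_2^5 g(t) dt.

-6*log(2) + 4*log(5)

Factor the denominator: t**2 + t = (t + 1)t.
Partial fractions: 2*(t + 2)/(t*(t + 1)) = -2/(t + 1) + 4/t.
An antiderivative is F(t) = 4*log(t) - 2*log(t + 1).
Then F(5) - F(2) = (-2*log(3) - 2*log(2) + 4*log(5)) - (log(16/9)) = -6*log(2) + 4*log(5).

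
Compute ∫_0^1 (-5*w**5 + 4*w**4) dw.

-1/30

By the power rule, an antiderivative is F(w) = -5*w**6/6 + 4*w**5/5.
Then F(1) - F(0) = (-1/30) - (0) = -1/30.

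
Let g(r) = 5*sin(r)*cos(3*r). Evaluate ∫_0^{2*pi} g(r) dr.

Use the identity sin(r)cos(3*r) = [sin(4*r) + sin(-2*r)]/2.
An antiderivative is F(r) = 5*cos(2*r)/4 - 5*cos(4*r)/8.
Then F(2*pi) - F(0) = (5/8) - (5/8) = 0.

0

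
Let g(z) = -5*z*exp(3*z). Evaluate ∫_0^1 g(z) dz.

Integrate by parts once (u = z, dv = -5*exp(3*z) dz).
An antiderivative is F(z) = (-15*z + 5)*exp(3*z)/9.
Then F(1) - F(0) = (-10*exp(3)/9) - (5/9) = -10*exp(3)/9 - 5/9.

-10*exp(3)/9 - 5/9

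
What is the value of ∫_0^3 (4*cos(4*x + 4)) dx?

Let u = 4*x + 4, so du = 4 dx. When x = 0, u = 4; when x = 3, u = 16.
The integral becomes ∫ cos(u) du from 4 to 16, with antiderivative sin(u).
Back in x: F(x) = sin(4*x + 4).
Then F(3) - F(0) = (sin(16)) - (sin(4)) = sin(16) - sin(4).

sin(16) - sin(4)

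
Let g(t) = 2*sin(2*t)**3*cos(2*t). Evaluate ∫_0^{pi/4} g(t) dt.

1/4

Let u = sin(2*t), so du = 2*cos(2*t) dt. When t = 0, u = 0; when t = pi/4, u = 1.
The integral becomes ∫ u**3 du from 0 to 1, with antiderivative u**4/4.
Back in t: F(t) = sin(2*t)**4/4.
Then F(pi/4) - F(0) = (1/4) - (0) = 1/4.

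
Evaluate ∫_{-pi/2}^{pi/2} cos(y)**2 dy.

pi/2

Use the identity cos^2(y) = (1 + cos(2*y))/2.
An antiderivative is F(y) = y/2 + sin(2*y)/4.
Then F(pi/2) - F(-pi/2) = (pi/4) - (-pi/4) = pi/2.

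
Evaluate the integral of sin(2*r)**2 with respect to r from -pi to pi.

Use the identity sin^2(2*r) = (1 - cos(4*r))/2.
An antiderivative is F(r) = r/2 - sin(4*r)/8.
Then F(pi) - F(-pi) = (pi/2) - (-pi/2) = pi.

pi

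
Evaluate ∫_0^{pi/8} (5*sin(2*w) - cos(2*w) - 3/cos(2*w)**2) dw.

An antiderivative is F(w) = -sin(2*w)/2 - 5*cos(2*w)/2 - 3*tan(2*w)/2.
Then F(pi/8) - F(0) = (-3*sqrt(2)/2 - 3/2) - (-5/2) = 1 - 3*sqrt(2)/2.

1 - 3*sqrt(2)/2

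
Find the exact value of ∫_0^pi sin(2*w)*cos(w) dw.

4/3

Use the identity sin(2*w)cos(w) = [sin(3*w) + sin(w)]/2.
An antiderivative is F(w) = -cos(w)/2 - cos(3*w)/6.
Then F(pi) - F(0) = (2/3) - (-2/3) = 4/3.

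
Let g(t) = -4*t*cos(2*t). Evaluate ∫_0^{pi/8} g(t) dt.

-sqrt(2)/2 - sqrt(2)*pi/8 + 1

Integrate by parts once (u = t, dv = -4*cos(2*t) dt).
An antiderivative is F(t) = -2*t*sin(2*t) - cos(2*t).
Then F(pi/8) - F(0) = (sqrt(2)*(-4 - pi)/8) - (-1) = -sqrt(2)/2 - sqrt(2)*pi/8 + 1.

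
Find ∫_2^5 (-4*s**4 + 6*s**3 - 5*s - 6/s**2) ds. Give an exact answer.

-8076/5

By the power rule, an antiderivative is F(s) = -4*s**5/5 + 3*s**4/2 - 5*s**2/2 + 6/s.
Then F(5) - F(2) = (-8119/5) - (-43/5) = -8076/5.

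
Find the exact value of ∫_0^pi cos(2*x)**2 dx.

Use the identity cos^2(2*x) = (1 + cos(4*x))/2.
An antiderivative is F(x) = x/2 + sin(4*x)/8.
Then F(pi) - F(0) = (pi/2) - (0) = pi/2.

pi/2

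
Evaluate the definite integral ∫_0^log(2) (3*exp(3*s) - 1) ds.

An antiderivative is F(s) = exp(3*s) - s.
Then F(log(2)) - F(0) = (8 - log(2)) - (1) = 7 - log(2).

7 - log(2)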